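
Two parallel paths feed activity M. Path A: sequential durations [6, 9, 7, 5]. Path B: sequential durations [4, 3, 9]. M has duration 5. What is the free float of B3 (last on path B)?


ES(B3) = sum of predecessors on chain B = 7
EF(B3) = ES + duration = 7 + 9 = 16
Successor of B3 is M. ES(M) = max(sum(A), sum(B)) = max(27, 16) = 27
Free float = ES(successor) - EF(current) = 27 - 16 = 11

11


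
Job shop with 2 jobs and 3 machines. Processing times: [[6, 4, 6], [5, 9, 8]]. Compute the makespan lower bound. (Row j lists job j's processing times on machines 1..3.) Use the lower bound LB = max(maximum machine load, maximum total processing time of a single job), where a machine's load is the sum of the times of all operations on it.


Machine loads:
  Machine 1: 6 + 5 = 11
  Machine 2: 4 + 9 = 13
  Machine 3: 6 + 8 = 14
Max machine load = 14
Job totals:
  Job 1: 16
  Job 2: 22
Max job total = 22
Lower bound = max(14, 22) = 22

22


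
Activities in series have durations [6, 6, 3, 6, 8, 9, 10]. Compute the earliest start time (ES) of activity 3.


Activity 3 starts after activities 1 through 2 complete.
Predecessor durations: [6, 6]
ES = 6 + 6 = 12

12


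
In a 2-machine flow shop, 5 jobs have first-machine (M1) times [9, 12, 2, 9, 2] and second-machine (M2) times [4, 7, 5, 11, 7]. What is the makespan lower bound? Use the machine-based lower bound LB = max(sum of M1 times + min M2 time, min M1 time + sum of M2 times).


LB1 = sum(M1 times) + min(M2 times) = 34 + 4 = 38
LB2 = min(M1 times) + sum(M2 times) = 2 + 34 = 36
Lower bound = max(LB1, LB2) = max(38, 36) = 38

38


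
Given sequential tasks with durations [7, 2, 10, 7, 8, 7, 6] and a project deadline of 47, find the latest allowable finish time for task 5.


LF(activity 5) = deadline - sum of successor durations
Successors: activities 6 through 7 with durations [7, 6]
Sum of successor durations = 13
LF = 47 - 13 = 34

34


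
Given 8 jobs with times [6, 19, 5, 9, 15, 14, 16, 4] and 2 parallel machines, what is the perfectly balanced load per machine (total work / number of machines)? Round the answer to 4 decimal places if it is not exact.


Total processing time = 6 + 19 + 5 + 9 + 15 + 14 + 16 + 4 = 88
Number of machines = 2
Ideal balanced load = 88 / 2 = 44.0

44.0


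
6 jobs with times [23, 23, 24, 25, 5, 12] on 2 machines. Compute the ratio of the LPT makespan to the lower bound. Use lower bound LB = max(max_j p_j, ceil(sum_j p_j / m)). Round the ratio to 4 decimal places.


LPT order: [25, 24, 23, 23, 12, 5]
Machine loads after assignment: [53, 59]
LPT makespan = 59
Lower bound = max(max_job, ceil(total/2)) = max(25, 56) = 56
Ratio = 59 / 56 = 1.0536

1.0536


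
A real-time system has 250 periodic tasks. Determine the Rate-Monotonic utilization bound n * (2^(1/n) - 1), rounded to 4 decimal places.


Compute 2^(1/250) = 1.0027764359
Subtract 1: 1.0027764359 - 1 = 0.0027764359
Multiply by n: 250 * 0.0027764359 = 0.6941089750
Round to 4 dp: 0.6941

0.6941


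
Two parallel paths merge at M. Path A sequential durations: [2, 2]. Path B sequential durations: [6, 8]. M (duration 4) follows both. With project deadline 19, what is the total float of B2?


Forward pass: ES(B2) = sum of predecessors on chain B = 6
EF = ES + duration = 6 + 8 = 14
Backward pass: LF(M) = deadline = 19; LS(M) = 19 - 4 = 15
LF(B2) = LS(M) - sum(successors on chain B) = 15 - 0 = 15
LS = LF - duration = 15 - 8 = 7
Total float = LS - ES = 7 - 6 = 1

1


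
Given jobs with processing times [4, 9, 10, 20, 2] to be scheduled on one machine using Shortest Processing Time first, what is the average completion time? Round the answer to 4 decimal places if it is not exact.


Sort jobs by processing time (SPT order): [2, 4, 9, 10, 20]
Compute completion times sequentially:
  Job 1: processing = 2, completes at 2
  Job 2: processing = 4, completes at 6
  Job 3: processing = 9, completes at 15
  Job 4: processing = 10, completes at 25
  Job 5: processing = 20, completes at 45
Sum of completion times = 93
Average completion time = 93/5 = 18.6

18.6


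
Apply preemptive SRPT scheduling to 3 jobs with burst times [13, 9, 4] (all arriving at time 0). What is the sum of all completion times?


Since all jobs arrive at t=0, SRPT equals SPT ordering.
SPT order: [4, 9, 13]
Completion times:
  Job 1: p=4, C=4
  Job 2: p=9, C=13
  Job 3: p=13, C=26
Total completion time = 4 + 13 + 26 = 43

43


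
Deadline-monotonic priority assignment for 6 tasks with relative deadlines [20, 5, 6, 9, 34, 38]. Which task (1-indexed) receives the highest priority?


Sort tasks by relative deadline (ascending):
  Task 2: deadline = 5
  Task 3: deadline = 6
  Task 4: deadline = 9
  Task 1: deadline = 20
  Task 5: deadline = 34
  Task 6: deadline = 38
Priority order (highest first): [2, 3, 4, 1, 5, 6]
Highest priority task = 2

2


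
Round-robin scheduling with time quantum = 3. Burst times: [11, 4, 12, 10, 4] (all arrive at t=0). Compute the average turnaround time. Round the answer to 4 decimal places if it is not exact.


Time quantum = 3
Execution trace:
  J1 runs 3 units, time = 3
  J2 runs 3 units, time = 6
  J3 runs 3 units, time = 9
  J4 runs 3 units, time = 12
  J5 runs 3 units, time = 15
  J1 runs 3 units, time = 18
  J2 runs 1 units, time = 19
  J3 runs 3 units, time = 22
  J4 runs 3 units, time = 25
  J5 runs 1 units, time = 26
  J1 runs 3 units, time = 29
  J3 runs 3 units, time = 32
  J4 runs 3 units, time = 35
  J1 runs 2 units, time = 37
  J3 runs 3 units, time = 40
  J4 runs 1 units, time = 41
Finish times: [37, 19, 40, 41, 26]
Average turnaround = 163/5 = 32.6

32.6


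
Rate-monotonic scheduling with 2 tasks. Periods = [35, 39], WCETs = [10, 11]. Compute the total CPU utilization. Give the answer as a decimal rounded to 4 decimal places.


Compute individual utilizations (exact fractions):
  Task 1: C/T = 10/35 = 2/7 (approx. 0.2857)
  Task 2: C/T = 11/39 (approx. 0.2821)
Total utilization U = 2/7 + 11/39 = 155/273
Rounded to 4 decimal places: U = 0.5678
RM (Liu & Layland) bound for 2 tasks = 0.828427; compare with U = 155/273 (approx. 0.567766)
U <= bound, so schedulable by RM sufficient condition.

0.5678


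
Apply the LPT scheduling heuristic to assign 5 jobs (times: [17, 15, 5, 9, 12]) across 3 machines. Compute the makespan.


Sort jobs in decreasing order (LPT): [17, 15, 12, 9, 5]
Assign each job to the least loaded machine:
  Machine 1: jobs [17], load = 17
  Machine 2: jobs [15, 5], load = 20
  Machine 3: jobs [12, 9], load = 21
Makespan = max load = 21

21


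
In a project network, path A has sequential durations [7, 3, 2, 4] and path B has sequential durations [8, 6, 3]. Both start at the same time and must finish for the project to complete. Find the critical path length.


Path A total = 7 + 3 + 2 + 4 = 16
Path B total = 8 + 6 + 3 = 17
Critical path = longest path = max(16, 17) = 17

17


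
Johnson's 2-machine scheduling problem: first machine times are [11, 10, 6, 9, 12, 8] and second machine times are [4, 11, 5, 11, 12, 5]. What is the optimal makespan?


Apply Johnson's rule:
  Group 1 (a <= b): [(4, 9, 11), (2, 10, 11), (5, 12, 12)]
  Group 2 (a > b): [(3, 6, 5), (6, 8, 5), (1, 11, 4)]
Optimal job order: [4, 2, 5, 3, 6, 1]
Schedule:
  Job 4: M1 done at 9, M2 done at 20
  Job 2: M1 done at 19, M2 done at 31
  Job 5: M1 done at 31, M2 done at 43
  Job 3: M1 done at 37, M2 done at 48
  Job 6: M1 done at 45, M2 done at 53
  Job 1: M1 done at 56, M2 done at 60
Makespan = 60

60


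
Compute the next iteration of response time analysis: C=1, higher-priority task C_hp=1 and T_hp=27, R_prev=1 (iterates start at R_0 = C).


R_next = C + ceil(R_prev / T_hp) * C_hp
ceil(1 / 27) = ceil(0.037) = 1
Interference = 1 * 1 = 1
R_next = 1 + 1 = 2

2


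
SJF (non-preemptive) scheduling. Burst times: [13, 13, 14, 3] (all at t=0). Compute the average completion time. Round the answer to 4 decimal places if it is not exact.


SJF order (ascending): [3, 13, 13, 14]
Completion times:
  Job 1: burst=3, C=3
  Job 2: burst=13, C=16
  Job 3: burst=13, C=29
  Job 4: burst=14, C=43
Average completion = 91/4 = 22.75

22.75


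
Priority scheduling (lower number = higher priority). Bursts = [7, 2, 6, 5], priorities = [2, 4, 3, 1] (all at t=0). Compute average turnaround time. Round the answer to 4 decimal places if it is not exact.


Sort by priority (ascending = highest first):
Order: [(1, 5), (2, 7), (3, 6), (4, 2)]
Completion times:
  Priority 1, burst=5, C=5
  Priority 2, burst=7, C=12
  Priority 3, burst=6, C=18
  Priority 4, burst=2, C=20
Average turnaround = 55/4 = 13.75

13.75


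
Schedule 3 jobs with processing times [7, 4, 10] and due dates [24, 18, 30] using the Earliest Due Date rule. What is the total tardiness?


Sort by due date (EDD order): [(4, 18), (7, 24), (10, 30)]
Compute completion times and tardiness:
  Job 1: p=4, d=18, C=4, tardiness=max(0,4-18)=0
  Job 2: p=7, d=24, C=11, tardiness=max(0,11-24)=0
  Job 3: p=10, d=30, C=21, tardiness=max(0,21-30)=0
Total tardiness = 0

0


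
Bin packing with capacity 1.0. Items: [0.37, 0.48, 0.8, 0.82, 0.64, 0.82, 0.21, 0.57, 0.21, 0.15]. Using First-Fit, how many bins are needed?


Place items sequentially using First-Fit:
  Item 0.37 -> new Bin 1
  Item 0.48 -> Bin 1 (now 0.85)
  Item 0.8 -> new Bin 2
  Item 0.82 -> new Bin 3
  Item 0.64 -> new Bin 4
  Item 0.82 -> new Bin 5
  Item 0.21 -> Bin 4 (now 0.85)
  Item 0.57 -> new Bin 6
  Item 0.21 -> Bin 6 (now 0.78)
  Item 0.15 -> Bin 1 (now 1.0)
Total bins used = 6

6


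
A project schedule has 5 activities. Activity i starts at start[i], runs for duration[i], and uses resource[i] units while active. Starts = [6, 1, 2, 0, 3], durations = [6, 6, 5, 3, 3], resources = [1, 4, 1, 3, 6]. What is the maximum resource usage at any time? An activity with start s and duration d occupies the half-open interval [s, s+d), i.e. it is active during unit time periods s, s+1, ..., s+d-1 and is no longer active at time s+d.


Each activity i is active on [start_i, start_i + duration_i).
Compute total resource usage per time slot:
  t=0: active resources = [3], total = 3
  t=1: active resources = [4, 3], total = 7
  t=2: active resources = [4, 1, 3], total = 8
  t=3: active resources = [4, 1, 6], total = 11
  t=4: active resources = [4, 1, 6], total = 11
  t=5: active resources = [4, 1, 6], total = 11
  t=6: active resources = [1, 4, 1], total = 6
  t=7: active resources = [1], total = 1
  t=8: active resources = [1], total = 1
  t=9: active resources = [1], total = 1
  t=10: active resources = [1], total = 1
  t=11: active resources = [1], total = 1
Peak resource demand = 11

11


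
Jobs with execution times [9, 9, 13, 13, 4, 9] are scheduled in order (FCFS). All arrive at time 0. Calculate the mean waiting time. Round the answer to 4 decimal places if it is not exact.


FCFS order (as given): [9, 9, 13, 13, 4, 9]
Waiting times:
  Job 1: wait = 0
  Job 2: wait = 9
  Job 3: wait = 18
  Job 4: wait = 31
  Job 5: wait = 44
  Job 6: wait = 48
Sum of waiting times = 150
Average waiting time = 150/6 = 25.0

25.0


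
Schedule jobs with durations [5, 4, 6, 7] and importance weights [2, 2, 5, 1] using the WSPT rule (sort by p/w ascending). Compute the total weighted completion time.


Compute p/w ratios and sort ascending (WSPT): [(6, 5), (4, 2), (5, 2), (7, 1)]
Compute weighted completion times:
  Job (p=6,w=5): C=6, w*C=5*6=30
  Job (p=4,w=2): C=10, w*C=2*10=20
  Job (p=5,w=2): C=15, w*C=2*15=30
  Job (p=7,w=1): C=22, w*C=1*22=22
Total weighted completion time = 102

102


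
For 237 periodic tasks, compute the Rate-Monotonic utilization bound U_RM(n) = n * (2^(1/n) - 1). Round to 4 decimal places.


Compute 2^(1/237) = 1.0029289527
Subtract 1: 1.0029289527 - 1 = 0.0029289527
Multiply by n: 237 * 0.0029289527 = 0.6941617899
Round to 4 dp: 0.6942

0.6942


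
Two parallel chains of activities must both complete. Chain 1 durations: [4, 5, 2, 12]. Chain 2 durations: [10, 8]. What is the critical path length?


Path A total = 4 + 5 + 2 + 12 = 23
Path B total = 10 + 8 = 18
Critical path = longest path = max(23, 18) = 23

23


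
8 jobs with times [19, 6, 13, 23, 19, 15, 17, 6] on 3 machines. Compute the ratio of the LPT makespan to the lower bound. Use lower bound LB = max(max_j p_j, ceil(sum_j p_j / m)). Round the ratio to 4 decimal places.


LPT order: [23, 19, 19, 17, 15, 13, 6, 6]
Machine loads after assignment: [42, 36, 40]
LPT makespan = 42
Lower bound = max(max_job, ceil(total/3)) = max(23, 40) = 40
Ratio = 42 / 40 = 1.05

1.05


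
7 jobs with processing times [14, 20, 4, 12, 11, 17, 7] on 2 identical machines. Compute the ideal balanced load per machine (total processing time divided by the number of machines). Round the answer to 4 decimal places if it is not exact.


Total processing time = 14 + 20 + 4 + 12 + 11 + 17 + 7 = 85
Number of machines = 2
Ideal balanced load = 85 / 2 = 42.5

42.5


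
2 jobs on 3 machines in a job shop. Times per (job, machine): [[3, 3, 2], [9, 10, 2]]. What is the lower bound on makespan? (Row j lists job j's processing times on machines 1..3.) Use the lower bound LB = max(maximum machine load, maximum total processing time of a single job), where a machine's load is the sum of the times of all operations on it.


Machine loads:
  Machine 1: 3 + 9 = 12
  Machine 2: 3 + 10 = 13
  Machine 3: 2 + 2 = 4
Max machine load = 13
Job totals:
  Job 1: 8
  Job 2: 21
Max job total = 21
Lower bound = max(13, 21) = 21

21


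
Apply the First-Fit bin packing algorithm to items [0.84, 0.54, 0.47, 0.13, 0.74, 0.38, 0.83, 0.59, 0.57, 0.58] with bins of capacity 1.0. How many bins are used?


Place items sequentially using First-Fit:
  Item 0.84 -> new Bin 1
  Item 0.54 -> new Bin 2
  Item 0.47 -> new Bin 3
  Item 0.13 -> Bin 1 (now 0.97)
  Item 0.74 -> new Bin 4
  Item 0.38 -> Bin 2 (now 0.92)
  Item 0.83 -> new Bin 5
  Item 0.59 -> new Bin 6
  Item 0.57 -> new Bin 7
  Item 0.58 -> new Bin 8
Total bins used = 8

8


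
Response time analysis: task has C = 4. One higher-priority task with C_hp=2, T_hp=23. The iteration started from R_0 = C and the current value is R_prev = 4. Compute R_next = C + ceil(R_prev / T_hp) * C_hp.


R_next = C + ceil(R_prev / T_hp) * C_hp
ceil(4 / 23) = ceil(0.1739) = 1
Interference = 1 * 2 = 2
R_next = 4 + 2 = 6

6


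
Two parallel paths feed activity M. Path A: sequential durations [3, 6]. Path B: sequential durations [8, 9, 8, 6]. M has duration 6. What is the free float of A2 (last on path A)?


ES(A2) = sum of predecessors on chain A = 3
EF(A2) = ES + duration = 3 + 6 = 9
Successor of A2 is M. ES(M) = max(sum(A), sum(B)) = max(9, 31) = 31
Free float = ES(successor) - EF(current) = 31 - 9 = 22

22


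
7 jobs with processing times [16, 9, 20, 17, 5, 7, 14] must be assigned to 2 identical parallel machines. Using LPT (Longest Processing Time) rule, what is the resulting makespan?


Sort jobs in decreasing order (LPT): [20, 17, 16, 14, 9, 7, 5]
Assign each job to the least loaded machine:
  Machine 1: jobs [20, 14, 7, 5], load = 46
  Machine 2: jobs [17, 16, 9], load = 42
Makespan = max load = 46

46


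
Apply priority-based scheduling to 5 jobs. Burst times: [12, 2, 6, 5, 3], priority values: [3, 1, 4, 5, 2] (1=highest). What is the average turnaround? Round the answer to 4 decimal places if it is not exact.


Sort by priority (ascending = highest first):
Order: [(1, 2), (2, 3), (3, 12), (4, 6), (5, 5)]
Completion times:
  Priority 1, burst=2, C=2
  Priority 2, burst=3, C=5
  Priority 3, burst=12, C=17
  Priority 4, burst=6, C=23
  Priority 5, burst=5, C=28
Average turnaround = 75/5 = 15.0

15.0


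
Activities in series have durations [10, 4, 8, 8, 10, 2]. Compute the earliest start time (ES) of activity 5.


Activity 5 starts after activities 1 through 4 complete.
Predecessor durations: [10, 4, 8, 8]
ES = 10 + 4 + 8 + 8 = 30

30


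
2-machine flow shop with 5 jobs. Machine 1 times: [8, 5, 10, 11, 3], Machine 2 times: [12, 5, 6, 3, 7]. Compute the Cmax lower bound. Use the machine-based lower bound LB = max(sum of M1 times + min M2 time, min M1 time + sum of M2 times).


LB1 = sum(M1 times) + min(M2 times) = 37 + 3 = 40
LB2 = min(M1 times) + sum(M2 times) = 3 + 33 = 36
Lower bound = max(LB1, LB2) = max(40, 36) = 40

40


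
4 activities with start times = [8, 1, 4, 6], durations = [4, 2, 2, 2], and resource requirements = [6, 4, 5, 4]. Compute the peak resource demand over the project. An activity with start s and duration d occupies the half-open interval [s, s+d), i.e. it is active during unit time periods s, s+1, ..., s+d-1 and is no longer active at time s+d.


Each activity i is active on [start_i, start_i + duration_i).
Compute total resource usage per time slot:
  t=0: active resources = [], total = 0
  t=1: active resources = [4], total = 4
  t=2: active resources = [4], total = 4
  t=3: active resources = [], total = 0
  t=4: active resources = [5], total = 5
  t=5: active resources = [5], total = 5
  t=6: active resources = [4], total = 4
  t=7: active resources = [4], total = 4
  t=8: active resources = [6], total = 6
  t=9: active resources = [6], total = 6
  t=10: active resources = [6], total = 6
  t=11: active resources = [6], total = 6
Peak resource demand = 6

6


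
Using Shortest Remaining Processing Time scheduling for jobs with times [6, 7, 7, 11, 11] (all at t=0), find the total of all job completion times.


Since all jobs arrive at t=0, SRPT equals SPT ordering.
SPT order: [6, 7, 7, 11, 11]
Completion times:
  Job 1: p=6, C=6
  Job 2: p=7, C=13
  Job 3: p=7, C=20
  Job 4: p=11, C=31
  Job 5: p=11, C=42
Total completion time = 6 + 13 + 20 + 31 + 42 = 112

112


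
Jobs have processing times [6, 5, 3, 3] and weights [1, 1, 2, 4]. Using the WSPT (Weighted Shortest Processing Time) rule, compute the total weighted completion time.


Compute p/w ratios and sort ascending (WSPT): [(3, 4), (3, 2), (5, 1), (6, 1)]
Compute weighted completion times:
  Job (p=3,w=4): C=3, w*C=4*3=12
  Job (p=3,w=2): C=6, w*C=2*6=12
  Job (p=5,w=1): C=11, w*C=1*11=11
  Job (p=6,w=1): C=17, w*C=1*17=17
Total weighted completion time = 52

52


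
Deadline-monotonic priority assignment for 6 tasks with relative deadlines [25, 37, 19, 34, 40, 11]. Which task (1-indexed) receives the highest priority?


Sort tasks by relative deadline (ascending):
  Task 6: deadline = 11
  Task 3: deadline = 19
  Task 1: deadline = 25
  Task 4: deadline = 34
  Task 2: deadline = 37
  Task 5: deadline = 40
Priority order (highest first): [6, 3, 1, 4, 2, 5]
Highest priority task = 6

6


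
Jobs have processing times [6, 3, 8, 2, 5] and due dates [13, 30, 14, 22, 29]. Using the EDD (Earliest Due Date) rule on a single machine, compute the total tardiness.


Sort by due date (EDD order): [(6, 13), (8, 14), (2, 22), (5, 29), (3, 30)]
Compute completion times and tardiness:
  Job 1: p=6, d=13, C=6, tardiness=max(0,6-13)=0
  Job 2: p=8, d=14, C=14, tardiness=max(0,14-14)=0
  Job 3: p=2, d=22, C=16, tardiness=max(0,16-22)=0
  Job 4: p=5, d=29, C=21, tardiness=max(0,21-29)=0
  Job 5: p=3, d=30, C=24, tardiness=max(0,24-30)=0
Total tardiness = 0

0


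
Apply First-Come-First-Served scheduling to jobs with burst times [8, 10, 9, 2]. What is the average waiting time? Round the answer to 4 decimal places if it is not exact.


FCFS order (as given): [8, 10, 9, 2]
Waiting times:
  Job 1: wait = 0
  Job 2: wait = 8
  Job 3: wait = 18
  Job 4: wait = 27
Sum of waiting times = 53
Average waiting time = 53/4 = 13.25

13.25


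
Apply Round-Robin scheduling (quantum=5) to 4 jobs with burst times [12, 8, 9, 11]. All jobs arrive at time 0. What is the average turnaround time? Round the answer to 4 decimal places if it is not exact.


Time quantum = 5
Execution trace:
  J1 runs 5 units, time = 5
  J2 runs 5 units, time = 10
  J3 runs 5 units, time = 15
  J4 runs 5 units, time = 20
  J1 runs 5 units, time = 25
  J2 runs 3 units, time = 28
  J3 runs 4 units, time = 32
  J4 runs 5 units, time = 37
  J1 runs 2 units, time = 39
  J4 runs 1 units, time = 40
Finish times: [39, 28, 32, 40]
Average turnaround = 139/4 = 34.75

34.75


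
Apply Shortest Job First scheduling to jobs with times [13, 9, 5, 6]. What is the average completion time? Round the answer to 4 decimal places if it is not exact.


SJF order (ascending): [5, 6, 9, 13]
Completion times:
  Job 1: burst=5, C=5
  Job 2: burst=6, C=11
  Job 3: burst=9, C=20
  Job 4: burst=13, C=33
Average completion = 69/4 = 17.25

17.25


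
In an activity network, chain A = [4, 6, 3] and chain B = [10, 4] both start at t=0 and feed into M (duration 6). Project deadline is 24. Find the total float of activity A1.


Forward pass: ES(A1) = sum of predecessors on chain A = 0
EF = ES + duration = 0 + 4 = 4
Backward pass: LF(M) = deadline = 24; LS(M) = 24 - 6 = 18
LF(A1) = LS(M) - sum(successors on chain A) = 18 - 9 = 9
LS = LF - duration = 9 - 4 = 5
Total float = LS - ES = 5 - 0 = 5

5


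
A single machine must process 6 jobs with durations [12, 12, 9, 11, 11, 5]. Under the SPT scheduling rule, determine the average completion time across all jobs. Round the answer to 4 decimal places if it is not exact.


Sort jobs by processing time (SPT order): [5, 9, 11, 11, 12, 12]
Compute completion times sequentially:
  Job 1: processing = 5, completes at 5
  Job 2: processing = 9, completes at 14
  Job 3: processing = 11, completes at 25
  Job 4: processing = 11, completes at 36
  Job 5: processing = 12, completes at 48
  Job 6: processing = 12, completes at 60
Sum of completion times = 188
Average completion time = 188/6 = 31.3333

31.3333


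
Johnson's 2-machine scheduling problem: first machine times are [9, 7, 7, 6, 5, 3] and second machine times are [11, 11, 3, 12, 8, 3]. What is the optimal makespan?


Apply Johnson's rule:
  Group 1 (a <= b): [(6, 3, 3), (5, 5, 8), (4, 6, 12), (2, 7, 11), (1, 9, 11)]
  Group 2 (a > b): [(3, 7, 3)]
Optimal job order: [6, 5, 4, 2, 1, 3]
Schedule:
  Job 6: M1 done at 3, M2 done at 6
  Job 5: M1 done at 8, M2 done at 16
  Job 4: M1 done at 14, M2 done at 28
  Job 2: M1 done at 21, M2 done at 39
  Job 1: M1 done at 30, M2 done at 50
  Job 3: M1 done at 37, M2 done at 53
Makespan = 53

53


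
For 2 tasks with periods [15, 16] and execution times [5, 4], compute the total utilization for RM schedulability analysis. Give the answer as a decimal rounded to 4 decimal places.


Compute individual utilizations (exact fractions):
  Task 1: C/T = 5/15 = 1/3 (approx. 0.3333)
  Task 2: C/T = 4/16 = 1/4 (approx. 0.25)
Total utilization U = 1/3 + 1/4 = 7/12
Rounded to 4 decimal places: U = 0.5833
RM (Liu & Layland) bound for 2 tasks = 0.828427; compare with U = 7/12 (approx. 0.583333)
U <= bound, so schedulable by RM sufficient condition.

0.5833


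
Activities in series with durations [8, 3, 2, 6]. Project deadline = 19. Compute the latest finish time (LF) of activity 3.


LF(activity 3) = deadline - sum of successor durations
Successors: activities 4 through 4 with durations [6]
Sum of successor durations = 6
LF = 19 - 6 = 13

13


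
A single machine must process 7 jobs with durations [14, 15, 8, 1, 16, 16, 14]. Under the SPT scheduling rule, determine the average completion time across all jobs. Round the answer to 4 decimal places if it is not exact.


Sort jobs by processing time (SPT order): [1, 8, 14, 14, 15, 16, 16]
Compute completion times sequentially:
  Job 1: processing = 1, completes at 1
  Job 2: processing = 8, completes at 9
  Job 3: processing = 14, completes at 23
  Job 4: processing = 14, completes at 37
  Job 5: processing = 15, completes at 52
  Job 6: processing = 16, completes at 68
  Job 7: processing = 16, completes at 84
Sum of completion times = 274
Average completion time = 274/7 = 39.1429

39.1429


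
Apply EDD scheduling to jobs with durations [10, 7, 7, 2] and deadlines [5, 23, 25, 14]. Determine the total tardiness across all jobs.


Sort by due date (EDD order): [(10, 5), (2, 14), (7, 23), (7, 25)]
Compute completion times and tardiness:
  Job 1: p=10, d=5, C=10, tardiness=max(0,10-5)=5
  Job 2: p=2, d=14, C=12, tardiness=max(0,12-14)=0
  Job 3: p=7, d=23, C=19, tardiness=max(0,19-23)=0
  Job 4: p=7, d=25, C=26, tardiness=max(0,26-25)=1
Total tardiness = 6

6


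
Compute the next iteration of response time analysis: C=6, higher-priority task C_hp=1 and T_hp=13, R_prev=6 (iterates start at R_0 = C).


R_next = C + ceil(R_prev / T_hp) * C_hp
ceil(6 / 13) = ceil(0.4615) = 1
Interference = 1 * 1 = 1
R_next = 6 + 1 = 7

7


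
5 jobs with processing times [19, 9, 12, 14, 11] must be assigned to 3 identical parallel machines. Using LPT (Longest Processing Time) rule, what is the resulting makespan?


Sort jobs in decreasing order (LPT): [19, 14, 12, 11, 9]
Assign each job to the least loaded machine:
  Machine 1: jobs [19], load = 19
  Machine 2: jobs [14, 9], load = 23
  Machine 3: jobs [12, 11], load = 23
Makespan = max load = 23

23


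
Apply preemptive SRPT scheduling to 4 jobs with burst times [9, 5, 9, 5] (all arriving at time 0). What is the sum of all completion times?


Since all jobs arrive at t=0, SRPT equals SPT ordering.
SPT order: [5, 5, 9, 9]
Completion times:
  Job 1: p=5, C=5
  Job 2: p=5, C=10
  Job 3: p=9, C=19
  Job 4: p=9, C=28
Total completion time = 5 + 10 + 19 + 28 = 62

62


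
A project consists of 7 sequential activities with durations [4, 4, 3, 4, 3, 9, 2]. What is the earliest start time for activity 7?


Activity 7 starts after activities 1 through 6 complete.
Predecessor durations: [4, 4, 3, 4, 3, 9]
ES = 4 + 4 + 3 + 4 + 3 + 9 = 27

27


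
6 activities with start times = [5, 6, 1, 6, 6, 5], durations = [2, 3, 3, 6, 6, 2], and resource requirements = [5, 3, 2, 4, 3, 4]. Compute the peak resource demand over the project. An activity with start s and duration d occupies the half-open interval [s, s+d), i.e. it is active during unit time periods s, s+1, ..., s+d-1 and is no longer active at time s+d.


Each activity i is active on [start_i, start_i + duration_i).
Compute total resource usage per time slot:
  t=0: active resources = [], total = 0
  t=1: active resources = [2], total = 2
  t=2: active resources = [2], total = 2
  t=3: active resources = [2], total = 2
  t=4: active resources = [], total = 0
  t=5: active resources = [5, 4], total = 9
  t=6: active resources = [5, 3, 4, 3, 4], total = 19
  t=7: active resources = [3, 4, 3], total = 10
  t=8: active resources = [3, 4, 3], total = 10
  t=9: active resources = [4, 3], total = 7
  t=10: active resources = [4, 3], total = 7
  t=11: active resources = [4, 3], total = 7
Peak resource demand = 19

19


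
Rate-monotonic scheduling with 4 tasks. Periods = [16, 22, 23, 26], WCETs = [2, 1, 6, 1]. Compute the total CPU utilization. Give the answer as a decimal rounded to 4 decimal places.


Compute individual utilizations (exact fractions):
  Task 1: C/T = 2/16 = 1/8 (approx. 0.125)
  Task 2: C/T = 1/22 (approx. 0.0455)
  Task 3: C/T = 6/23 (approx. 0.2609)
  Task 4: C/T = 1/26 (approx. 0.0385)
Total utilization U = 1/8 + 1/22 + 6/23 + 1/26 = 12361/26312
Rounded to 4 decimal places: U = 0.4698
RM (Liu & Layland) bound for 4 tasks = 0.756828; compare with U = 12361/26312 (approx. 0.469786)
U <= bound, so schedulable by RM sufficient condition.

0.4698


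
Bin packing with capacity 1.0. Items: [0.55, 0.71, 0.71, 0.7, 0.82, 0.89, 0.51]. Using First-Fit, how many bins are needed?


Place items sequentially using First-Fit:
  Item 0.55 -> new Bin 1
  Item 0.71 -> new Bin 2
  Item 0.71 -> new Bin 3
  Item 0.7 -> new Bin 4
  Item 0.82 -> new Bin 5
  Item 0.89 -> new Bin 6
  Item 0.51 -> new Bin 7
Total bins used = 7

7


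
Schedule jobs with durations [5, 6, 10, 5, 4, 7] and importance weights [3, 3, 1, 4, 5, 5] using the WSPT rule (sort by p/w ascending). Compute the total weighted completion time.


Compute p/w ratios and sort ascending (WSPT): [(4, 5), (5, 4), (7, 5), (5, 3), (6, 3), (10, 1)]
Compute weighted completion times:
  Job (p=4,w=5): C=4, w*C=5*4=20
  Job (p=5,w=4): C=9, w*C=4*9=36
  Job (p=7,w=5): C=16, w*C=5*16=80
  Job (p=5,w=3): C=21, w*C=3*21=63
  Job (p=6,w=3): C=27, w*C=3*27=81
  Job (p=10,w=1): C=37, w*C=1*37=37
Total weighted completion time = 317

317


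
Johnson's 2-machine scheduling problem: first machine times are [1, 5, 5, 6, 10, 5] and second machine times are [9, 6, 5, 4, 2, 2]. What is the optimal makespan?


Apply Johnson's rule:
  Group 1 (a <= b): [(1, 1, 9), (2, 5, 6), (3, 5, 5)]
  Group 2 (a > b): [(4, 6, 4), (5, 10, 2), (6, 5, 2)]
Optimal job order: [1, 2, 3, 4, 5, 6]
Schedule:
  Job 1: M1 done at 1, M2 done at 10
  Job 2: M1 done at 6, M2 done at 16
  Job 3: M1 done at 11, M2 done at 21
  Job 4: M1 done at 17, M2 done at 25
  Job 5: M1 done at 27, M2 done at 29
  Job 6: M1 done at 32, M2 done at 34
Makespan = 34

34


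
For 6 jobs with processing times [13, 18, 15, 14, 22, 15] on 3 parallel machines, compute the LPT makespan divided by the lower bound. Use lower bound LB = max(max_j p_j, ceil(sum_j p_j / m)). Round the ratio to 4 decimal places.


LPT order: [22, 18, 15, 15, 14, 13]
Machine loads after assignment: [35, 32, 30]
LPT makespan = 35
Lower bound = max(max_job, ceil(total/3)) = max(22, 33) = 33
Ratio = 35 / 33 = 1.0606

1.0606


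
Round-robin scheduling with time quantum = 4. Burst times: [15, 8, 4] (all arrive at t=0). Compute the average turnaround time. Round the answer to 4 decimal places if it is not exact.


Time quantum = 4
Execution trace:
  J1 runs 4 units, time = 4
  J2 runs 4 units, time = 8
  J3 runs 4 units, time = 12
  J1 runs 4 units, time = 16
  J2 runs 4 units, time = 20
  J1 runs 4 units, time = 24
  J1 runs 3 units, time = 27
Finish times: [27, 20, 12]
Average turnaround = 59/3 = 19.6667

19.6667


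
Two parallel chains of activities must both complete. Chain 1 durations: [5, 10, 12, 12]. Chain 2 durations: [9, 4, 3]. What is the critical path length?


Path A total = 5 + 10 + 12 + 12 = 39
Path B total = 9 + 4 + 3 = 16
Critical path = longest path = max(39, 16) = 39

39


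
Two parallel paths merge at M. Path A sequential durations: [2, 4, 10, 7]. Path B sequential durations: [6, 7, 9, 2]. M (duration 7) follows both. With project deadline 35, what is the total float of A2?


Forward pass: ES(A2) = sum of predecessors on chain A = 2
EF = ES + duration = 2 + 4 = 6
Backward pass: LF(M) = deadline = 35; LS(M) = 35 - 7 = 28
LF(A2) = LS(M) - sum(successors on chain A) = 28 - 17 = 11
LS = LF - duration = 11 - 4 = 7
Total float = LS - ES = 7 - 2 = 5

5


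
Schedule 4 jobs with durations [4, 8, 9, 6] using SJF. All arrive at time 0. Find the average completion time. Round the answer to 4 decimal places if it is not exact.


SJF order (ascending): [4, 6, 8, 9]
Completion times:
  Job 1: burst=4, C=4
  Job 2: burst=6, C=10
  Job 3: burst=8, C=18
  Job 4: burst=9, C=27
Average completion = 59/4 = 14.75

14.75


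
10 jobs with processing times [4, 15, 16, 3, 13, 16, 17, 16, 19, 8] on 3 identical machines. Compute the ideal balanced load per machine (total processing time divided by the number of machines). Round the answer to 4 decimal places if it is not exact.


Total processing time = 4 + 15 + 16 + 3 + 13 + 16 + 17 + 16 + 19 + 8 = 127
Number of machines = 3
Ideal balanced load = 127 / 3 = 42.3333

42.3333


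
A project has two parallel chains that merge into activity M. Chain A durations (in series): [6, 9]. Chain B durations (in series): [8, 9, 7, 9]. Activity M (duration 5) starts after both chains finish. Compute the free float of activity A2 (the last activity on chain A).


ES(A2) = sum of predecessors on chain A = 6
EF(A2) = ES + duration = 6 + 9 = 15
Successor of A2 is M. ES(M) = max(sum(A), sum(B)) = max(15, 33) = 33
Free float = ES(successor) - EF(current) = 33 - 15 = 18

18


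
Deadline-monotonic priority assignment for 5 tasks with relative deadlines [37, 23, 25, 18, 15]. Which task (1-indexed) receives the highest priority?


Sort tasks by relative deadline (ascending):
  Task 5: deadline = 15
  Task 4: deadline = 18
  Task 2: deadline = 23
  Task 3: deadline = 25
  Task 1: deadline = 37
Priority order (highest first): [5, 4, 2, 3, 1]
Highest priority task = 5

5


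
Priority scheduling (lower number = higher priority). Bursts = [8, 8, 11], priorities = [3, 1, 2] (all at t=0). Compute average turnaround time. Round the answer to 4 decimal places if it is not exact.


Sort by priority (ascending = highest first):
Order: [(1, 8), (2, 11), (3, 8)]
Completion times:
  Priority 1, burst=8, C=8
  Priority 2, burst=11, C=19
  Priority 3, burst=8, C=27
Average turnaround = 54/3 = 18.0

18.0


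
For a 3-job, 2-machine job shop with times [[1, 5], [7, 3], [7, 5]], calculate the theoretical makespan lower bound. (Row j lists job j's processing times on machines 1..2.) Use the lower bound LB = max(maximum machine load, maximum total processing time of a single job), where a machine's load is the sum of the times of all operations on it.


Machine loads:
  Machine 1: 1 + 7 + 7 = 15
  Machine 2: 5 + 3 + 5 = 13
Max machine load = 15
Job totals:
  Job 1: 6
  Job 2: 10
  Job 3: 12
Max job total = 12
Lower bound = max(15, 12) = 15

15


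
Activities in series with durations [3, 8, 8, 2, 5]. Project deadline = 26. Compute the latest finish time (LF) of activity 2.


LF(activity 2) = deadline - sum of successor durations
Successors: activities 3 through 5 with durations [8, 2, 5]
Sum of successor durations = 15
LF = 26 - 15 = 11

11


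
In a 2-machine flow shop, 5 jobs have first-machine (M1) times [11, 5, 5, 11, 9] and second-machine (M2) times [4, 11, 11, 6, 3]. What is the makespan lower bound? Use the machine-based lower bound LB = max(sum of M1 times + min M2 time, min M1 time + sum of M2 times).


LB1 = sum(M1 times) + min(M2 times) = 41 + 3 = 44
LB2 = min(M1 times) + sum(M2 times) = 5 + 35 = 40
Lower bound = max(LB1, LB2) = max(44, 40) = 44

44


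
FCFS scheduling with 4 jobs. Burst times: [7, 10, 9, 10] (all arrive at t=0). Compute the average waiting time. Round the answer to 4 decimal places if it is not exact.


FCFS order (as given): [7, 10, 9, 10]
Waiting times:
  Job 1: wait = 0
  Job 2: wait = 7
  Job 3: wait = 17
  Job 4: wait = 26
Sum of waiting times = 50
Average waiting time = 50/4 = 12.5

12.5


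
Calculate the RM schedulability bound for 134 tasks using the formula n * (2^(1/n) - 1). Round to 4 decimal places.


Compute 2^(1/134) = 1.0051861419
Subtract 1: 1.0051861419 - 1 = 0.0051861419
Multiply by n: 134 * 0.0051861419 = 0.6949430146
Round to 4 dp: 0.6949

0.6949


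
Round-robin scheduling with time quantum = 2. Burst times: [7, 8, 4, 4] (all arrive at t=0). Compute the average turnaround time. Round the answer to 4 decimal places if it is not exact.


Time quantum = 2
Execution trace:
  J1 runs 2 units, time = 2
  J2 runs 2 units, time = 4
  J3 runs 2 units, time = 6
  J4 runs 2 units, time = 8
  J1 runs 2 units, time = 10
  J2 runs 2 units, time = 12
  J3 runs 2 units, time = 14
  J4 runs 2 units, time = 16
  J1 runs 2 units, time = 18
  J2 runs 2 units, time = 20
  J1 runs 1 units, time = 21
  J2 runs 2 units, time = 23
Finish times: [21, 23, 14, 16]
Average turnaround = 74/4 = 18.5

18.5


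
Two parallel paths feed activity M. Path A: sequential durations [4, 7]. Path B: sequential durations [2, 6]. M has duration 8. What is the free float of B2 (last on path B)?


ES(B2) = sum of predecessors on chain B = 2
EF(B2) = ES + duration = 2 + 6 = 8
Successor of B2 is M. ES(M) = max(sum(A), sum(B)) = max(11, 8) = 11
Free float = ES(successor) - EF(current) = 11 - 8 = 3

3


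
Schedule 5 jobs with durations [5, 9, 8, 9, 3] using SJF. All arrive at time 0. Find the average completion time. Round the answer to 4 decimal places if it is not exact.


SJF order (ascending): [3, 5, 8, 9, 9]
Completion times:
  Job 1: burst=3, C=3
  Job 2: burst=5, C=8
  Job 3: burst=8, C=16
  Job 4: burst=9, C=25
  Job 5: burst=9, C=34
Average completion = 86/5 = 17.2

17.2


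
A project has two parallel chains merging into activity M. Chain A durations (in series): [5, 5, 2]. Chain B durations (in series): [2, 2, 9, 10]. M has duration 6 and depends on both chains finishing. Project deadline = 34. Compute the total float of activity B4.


Forward pass: ES(B4) = sum of predecessors on chain B = 13
EF = ES + duration = 13 + 10 = 23
Backward pass: LF(M) = deadline = 34; LS(M) = 34 - 6 = 28
LF(B4) = LS(M) - sum(successors on chain B) = 28 - 0 = 28
LS = LF - duration = 28 - 10 = 18
Total float = LS - ES = 18 - 13 = 5

5


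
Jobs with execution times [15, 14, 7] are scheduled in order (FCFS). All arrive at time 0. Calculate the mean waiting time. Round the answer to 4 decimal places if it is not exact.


FCFS order (as given): [15, 14, 7]
Waiting times:
  Job 1: wait = 0
  Job 2: wait = 15
  Job 3: wait = 29
Sum of waiting times = 44
Average waiting time = 44/3 = 14.6667

14.6667


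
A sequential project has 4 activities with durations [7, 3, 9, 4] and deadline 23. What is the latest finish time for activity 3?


LF(activity 3) = deadline - sum of successor durations
Successors: activities 4 through 4 with durations [4]
Sum of successor durations = 4
LF = 23 - 4 = 19

19


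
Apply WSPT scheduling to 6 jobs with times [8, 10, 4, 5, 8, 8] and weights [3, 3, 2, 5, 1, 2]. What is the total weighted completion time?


Compute p/w ratios and sort ascending (WSPT): [(5, 5), (4, 2), (8, 3), (10, 3), (8, 2), (8, 1)]
Compute weighted completion times:
  Job (p=5,w=5): C=5, w*C=5*5=25
  Job (p=4,w=2): C=9, w*C=2*9=18
  Job (p=8,w=3): C=17, w*C=3*17=51
  Job (p=10,w=3): C=27, w*C=3*27=81
  Job (p=8,w=2): C=35, w*C=2*35=70
  Job (p=8,w=1): C=43, w*C=1*43=43
Total weighted completion time = 288

288


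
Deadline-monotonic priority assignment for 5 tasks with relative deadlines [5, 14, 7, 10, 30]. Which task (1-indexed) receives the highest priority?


Sort tasks by relative deadline (ascending):
  Task 1: deadline = 5
  Task 3: deadline = 7
  Task 4: deadline = 10
  Task 2: deadline = 14
  Task 5: deadline = 30
Priority order (highest first): [1, 3, 4, 2, 5]
Highest priority task = 1

1


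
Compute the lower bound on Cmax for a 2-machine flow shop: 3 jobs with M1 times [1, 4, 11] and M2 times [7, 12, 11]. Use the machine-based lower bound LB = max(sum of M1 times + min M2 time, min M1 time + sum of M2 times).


LB1 = sum(M1 times) + min(M2 times) = 16 + 7 = 23
LB2 = min(M1 times) + sum(M2 times) = 1 + 30 = 31
Lower bound = max(LB1, LB2) = max(23, 31) = 31

31


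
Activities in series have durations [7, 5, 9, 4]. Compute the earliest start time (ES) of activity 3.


Activity 3 starts after activities 1 through 2 complete.
Predecessor durations: [7, 5]
ES = 7 + 5 = 12

12


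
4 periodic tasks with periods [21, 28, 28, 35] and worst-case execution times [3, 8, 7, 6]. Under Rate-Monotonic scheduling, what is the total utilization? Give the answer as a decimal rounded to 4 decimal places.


Compute individual utilizations (exact fractions):
  Task 1: C/T = 3/21 = 1/7 (approx. 0.1429)
  Task 2: C/T = 8/28 = 2/7 (approx. 0.2857)
  Task 3: C/T = 7/28 = 1/4 (approx. 0.25)
  Task 4: C/T = 6/35 (approx. 0.1714)
Total utilization U = 1/7 + 2/7 + 1/4 + 6/35 = 17/20
Rounded to 4 decimal places: U = 0.8500
RM (Liu & Layland) bound for 4 tasks = 0.756828; compare with U = 17/20 (approx. 0.850000)
bound < U <= 1, so the RM sufficient condition is not met (inconclusive; an exact test such as response-time analysis is needed).

0.8500


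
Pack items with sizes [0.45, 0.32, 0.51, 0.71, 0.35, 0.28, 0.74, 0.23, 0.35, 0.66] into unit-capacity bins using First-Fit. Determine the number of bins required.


Place items sequentially using First-Fit:
  Item 0.45 -> new Bin 1
  Item 0.32 -> Bin 1 (now 0.77)
  Item 0.51 -> new Bin 2
  Item 0.71 -> new Bin 3
  Item 0.35 -> Bin 2 (now 0.86)
  Item 0.28 -> Bin 3 (now 0.99)
  Item 0.74 -> new Bin 4
  Item 0.23 -> Bin 1 (now 1.0)
  Item 0.35 -> new Bin 5
  Item 0.66 -> new Bin 6
Total bins used = 6

6


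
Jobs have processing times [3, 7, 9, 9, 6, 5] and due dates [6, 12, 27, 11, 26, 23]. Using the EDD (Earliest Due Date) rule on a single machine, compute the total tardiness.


Sort by due date (EDD order): [(3, 6), (9, 11), (7, 12), (5, 23), (6, 26), (9, 27)]
Compute completion times and tardiness:
  Job 1: p=3, d=6, C=3, tardiness=max(0,3-6)=0
  Job 2: p=9, d=11, C=12, tardiness=max(0,12-11)=1
  Job 3: p=7, d=12, C=19, tardiness=max(0,19-12)=7
  Job 4: p=5, d=23, C=24, tardiness=max(0,24-23)=1
  Job 5: p=6, d=26, C=30, tardiness=max(0,30-26)=4
  Job 6: p=9, d=27, C=39, tardiness=max(0,39-27)=12
Total tardiness = 25

25
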